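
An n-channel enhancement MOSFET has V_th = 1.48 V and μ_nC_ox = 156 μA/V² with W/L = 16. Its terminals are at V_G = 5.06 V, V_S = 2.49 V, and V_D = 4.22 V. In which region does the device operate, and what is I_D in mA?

Saturation; I_D = 1.48 mA

V_GS = V_G − V_S = 5.06 − 2.49 = 2.57 V; V_DS = V_D − V_S = 4.22 − 2.49 = 1.73 V.
k_n = μ_nC_ox · (W/L) = 2.496 mA/V².
V_ov = V_GS − V_th = 2.57 − 1.48 = 1.09 V.
Since V_DS = 1.73 V ≥ V_ov = 1.09 V, the device is in saturation.
I_D = ½ k_n V_ov² = 0.5 × 2.496 × 1.09² = 1.48 mA.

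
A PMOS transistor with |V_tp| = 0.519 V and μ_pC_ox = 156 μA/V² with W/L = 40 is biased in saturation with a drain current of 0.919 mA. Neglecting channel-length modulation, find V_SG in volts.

k_p = μ_pC_ox · (W/L) = 6.24 mA/V².
In saturation I_D = ½ k_p (V_SG − |V_tp|)², so V_SG − |V_tp| = √(2 I_D / k_p) = √(2 × 0.919 / 6.24) = 0.543 V.
V_SG = 0.519 + 0.543 = 1.06 V.

V_SG = 1.06 V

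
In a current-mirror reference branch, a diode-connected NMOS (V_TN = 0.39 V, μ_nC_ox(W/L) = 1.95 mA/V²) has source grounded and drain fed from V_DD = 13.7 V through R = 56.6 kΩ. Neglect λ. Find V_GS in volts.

V_GS = 0.872 V

With gate tied to drain, V_GS = V_DS ≥ V_GS − V_TN, so the device is in saturation.
KCL at the drain: ½ k_n (V_GS − V_TN)² = (V_DD − V_GS)/R.
Let x = V_GS − 0.39. Then 55.2 x² + x − 13.31 = 0, giving x = 0.482 V (positive root), so V_GS = 0.872 V.
I_D = (V_DD − V_GS)/R = (13.7 − 0.872) / 56.6 = 0.227 mA.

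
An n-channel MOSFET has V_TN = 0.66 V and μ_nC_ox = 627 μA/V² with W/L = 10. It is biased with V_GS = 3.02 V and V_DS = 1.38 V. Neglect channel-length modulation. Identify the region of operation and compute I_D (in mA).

Triode; I_D = 14.4 mA

k_n = μ_nC_ox · (W/L) = 6.27 mA/V².
V_ov = V_GS − V_TN = 3.02 − 0.66 = 2.36 V.
Since V_DS = 1.38 V < V_ov = 2.36 V, the device is in the triode region.
I_D = k_n [V_ov · V_DS − ½ V_DS²] = 6.27 × [2.36 × 1.38 − 0.5 × 1.38²] = 14.4 mA.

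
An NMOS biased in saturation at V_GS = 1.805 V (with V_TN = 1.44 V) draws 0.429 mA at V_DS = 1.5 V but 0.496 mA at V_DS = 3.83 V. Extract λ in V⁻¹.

λ = 0.0745 V⁻¹

With V_GS fixed, I_D ∝ (1 + λ V_DS) in saturation, so I_D2/I_D1 = (1 + λ V_DS2)/(1 + λ V_DS1).
0.496/0.429 = 1.156 = (1 + 3.83 λ)/(1 + 1.5 λ).
Solving: λ (I_D1 V_DS2 − I_D2 V_DS1) = I_D2 − I_D1, so λ = (0.496 − 0.429) / (0.429 × 3.83 − 0.496 × 1.5) = 0.067 / 0.899 = 0.0745 V⁻¹.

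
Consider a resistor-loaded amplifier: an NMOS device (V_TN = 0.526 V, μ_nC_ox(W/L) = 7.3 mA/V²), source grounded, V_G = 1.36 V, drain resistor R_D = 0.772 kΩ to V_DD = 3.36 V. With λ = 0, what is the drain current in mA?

V_GS = V_G = 1.36 V, so V_ov = 1.36 − 0.526 = 0.834 V.
Assume saturation: I_D = ½ k_n V_ov² = 0.5 × 7.3 × 0.834² = 2.54 mA, giving V_DS = V_DD − I_D R_D = 3.36 − 2.54 × 0.772 = 1.4 V.
V_DS = 1.4 V ≥ V_ov = 0.834 V, confirming saturation.

I_D = 2.54 mA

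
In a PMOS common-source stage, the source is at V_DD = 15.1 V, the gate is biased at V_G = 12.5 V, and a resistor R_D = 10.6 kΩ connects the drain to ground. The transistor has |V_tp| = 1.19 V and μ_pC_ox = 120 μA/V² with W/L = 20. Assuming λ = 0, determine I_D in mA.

V_SG = V_DD − V_G = 15.1 − 12.5 = 2.6 V, so V_ov = 2.6 − 1.19 = 1.41 V.
k_p = μ_pC_ox · (W/L) = 2.4 mA/V².
Assume saturation: I_D = ½ k_p V_ov² = 0.5 × 2.4 × 1.41² = 2.39 mA, giving V_SD = V_DD − I_D R_D = 15.1 − 2.39 × 10.6 = -10.2 V.
But -10.2 V < V_ov = 1.41 V, so the device is actually in triode.
In triode I_D = k_p[V_ov V_SD − ½ V_SD²] and I_D = (V_DD − V_SD)/R_D. Equating: 12.7 V_SD² − 36.87 V_SD + 15.1 = 0, giving V_SD = 0.494 V (the root below V_ov).
I_D = (15.1 − 0.494) / 10.6 = 1.38 mA.

I_D = 1.38 mA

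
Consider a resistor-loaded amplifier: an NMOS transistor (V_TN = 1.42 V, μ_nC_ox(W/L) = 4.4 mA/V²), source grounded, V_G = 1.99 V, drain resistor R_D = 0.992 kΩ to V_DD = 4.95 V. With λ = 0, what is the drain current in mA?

I_D = 0.715 mA

V_GS = V_G = 1.99 V, so V_ov = 1.99 − 1.42 = 0.57 V.
Assume saturation: I_D = ½ k_n V_ov² = 0.5 × 4.4 × 0.57² = 0.715 mA, giving V_DS = V_DD − I_D R_D = 4.95 − 0.715 × 0.992 = 4.24 V.
V_DS = 4.24 V ≥ V_ov = 0.57 V, confirming saturation.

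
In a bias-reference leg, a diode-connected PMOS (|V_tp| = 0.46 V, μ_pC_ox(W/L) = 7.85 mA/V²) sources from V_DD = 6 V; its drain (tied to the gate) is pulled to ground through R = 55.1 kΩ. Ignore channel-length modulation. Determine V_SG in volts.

With gate tied to drain, V_SG = V_SD ≥ V_SG − |V_tp|, so the device is in saturation.
KCL at the drain: ½ k_p (V_SG − |V_tp|)² = (V_DD − V_SG)/R.
Let x = V_SG − 0.46. Then 216 x² + x − 5.54 = 0, giving x = 0.158 V (positive root), so V_SG = 0.618 V.
I_D = (V_DD − V_SG)/R = (6 − 0.618) / 55.1 = 0.0977 mA.

V_SG = 0.618 V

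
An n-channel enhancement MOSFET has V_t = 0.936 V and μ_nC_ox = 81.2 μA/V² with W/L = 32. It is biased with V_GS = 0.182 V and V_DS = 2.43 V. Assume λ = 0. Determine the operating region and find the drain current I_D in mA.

V_GS = 0.182 V < V_t = 0.936 V, so the transistor is in cutoff.

Cutoff; I_D = 0 mA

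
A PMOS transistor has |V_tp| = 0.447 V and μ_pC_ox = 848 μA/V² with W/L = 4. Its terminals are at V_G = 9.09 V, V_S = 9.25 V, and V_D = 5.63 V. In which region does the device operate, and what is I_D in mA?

V_SG = V_S − V_G = 9.25 − 9.09 = 0.16 V; V_SD = V_S − V_D = 9.25 − 5.63 = 3.62 V.
V_SG = 0.16 V < |V_tp| = 0.447 V, so the transistor is in cutoff.

Cutoff; I_D = 0 mA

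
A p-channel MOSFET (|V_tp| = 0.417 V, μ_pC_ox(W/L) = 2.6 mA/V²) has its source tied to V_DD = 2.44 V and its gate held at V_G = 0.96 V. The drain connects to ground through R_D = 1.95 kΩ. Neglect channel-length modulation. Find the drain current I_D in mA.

I_D = 1.01 mA

V_SG = V_DD − V_G = 2.44 − 0.96 = 1.48 V, so V_ov = 1.48 − 0.417 = 1.06 V.
Assume saturation: I_D = ½ k_p V_ov² = 0.5 × 2.6 × 1.06² = 1.47 mA, giving V_SD = V_DD − I_D R_D = 2.44 − 1.47 × 1.95 = -0.424 V.
But -0.424 V < V_ov = 1.06 V, so the device is actually in triode.
In triode I_D = k_p[V_ov V_SD − ½ V_SD²] and I_D = (V_DD − V_SD)/R_D. Equating: 2.54 V_SD² − 6.389 V_SD + 2.44 = 0, giving V_SD = 0.469 V (the root below V_ov).
I_D = (2.44 − 0.469) / 1.95 = 1.01 mA.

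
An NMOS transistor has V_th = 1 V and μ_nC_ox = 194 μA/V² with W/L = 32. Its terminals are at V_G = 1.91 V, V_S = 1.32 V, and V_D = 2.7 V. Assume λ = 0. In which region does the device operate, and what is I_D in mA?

Cutoff; I_D = 0 mA

V_GS = V_G − V_S = 1.91 − 1.32 = 0.59 V; V_DS = V_D − V_S = 2.7 − 1.32 = 1.38 V.
V_GS = 0.59 V < V_th = 1 V, so the transistor is in cutoff.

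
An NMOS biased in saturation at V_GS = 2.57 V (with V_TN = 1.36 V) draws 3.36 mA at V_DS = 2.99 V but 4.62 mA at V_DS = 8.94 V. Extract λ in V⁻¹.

With V_GS fixed, I_D ∝ (1 + λ V_DS) in saturation, so I_D2/I_D1 = (1 + λ V_DS2)/(1 + λ V_DS1).
4.62/3.36 = 1.375 = (1 + 8.94 λ)/(1 + 2.99 λ).
Solving: λ (I_D1 V_DS2 − I_D2 V_DS1) = I_D2 − I_D1, so λ = (4.62 − 3.36) / (3.36 × 8.94 − 4.62 × 2.99) = 1.26 / 16.2 = 0.0777 V⁻¹.

λ = 0.0777 V⁻¹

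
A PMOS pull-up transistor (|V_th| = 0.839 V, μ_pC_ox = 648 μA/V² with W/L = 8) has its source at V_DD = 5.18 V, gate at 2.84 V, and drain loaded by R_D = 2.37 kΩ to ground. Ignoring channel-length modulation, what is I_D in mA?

I_D = 2.06 mA

V_SG = V_DD − V_G = 5.18 − 2.84 = 2.34 V, so V_ov = 2.34 − 0.839 = 1.5 V.
k_p = μ_pC_ox · (W/L) = 5.184 mA/V².
Assume saturation: I_D = ½ k_p V_ov² = 0.5 × 5.184 × 1.5² = 5.84 mA, giving V_SD = V_DD − I_D R_D = 5.18 − 5.84 × 2.37 = -8.66 V.
But -8.66 V < V_ov = 1.5 V, so the device is actually in triode.
In triode I_D = k_p[V_ov V_SD − ½ V_SD²] and I_D = (V_DD − V_SD)/R_D. Equating: 6.14 V_SD² − 19.44 V_SD + 5.18 = 0, giving V_SD = 0.294 V (the root below V_ov).
I_D = (5.18 − 0.294) / 2.37 = 2.06 mA.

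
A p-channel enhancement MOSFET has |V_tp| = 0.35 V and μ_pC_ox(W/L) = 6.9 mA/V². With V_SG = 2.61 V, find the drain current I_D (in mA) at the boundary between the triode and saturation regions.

I_D = 17.6 mA

At the boundary V_SD = V_ov = V_SG − |V_tp| = 2.61 − 0.35 = 2.26 V.
I_D = ½ k_p V_ov² = 0.5 × 6.9 × 2.26² = 17.6 mA.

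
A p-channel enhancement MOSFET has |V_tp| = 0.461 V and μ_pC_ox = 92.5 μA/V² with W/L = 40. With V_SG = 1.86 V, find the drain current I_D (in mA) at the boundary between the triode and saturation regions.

At the boundary V_SD = V_ov = V_SG − |V_tp| = 1.86 − 0.461 = 1.4 V.
k_p = μ_pC_ox · (W/L) = 3.7 mA/V².
I_D = ½ k_p V_ov² = 0.5 × 3.7 × 1.4² = 3.62 mA.

I_D = 3.62 mA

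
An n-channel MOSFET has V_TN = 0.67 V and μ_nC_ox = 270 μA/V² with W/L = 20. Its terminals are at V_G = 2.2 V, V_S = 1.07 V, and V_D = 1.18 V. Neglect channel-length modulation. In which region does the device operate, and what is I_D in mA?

V_GS = V_G − V_S = 2.2 − 1.07 = 1.13 V; V_DS = V_D − V_S = 1.18 − 1.07 = 0.11 V.
k_n = μ_nC_ox · (W/L) = 5.4 mA/V².
V_ov = V_GS − V_TN = 1.13 − 0.67 = 0.46 V.
Since V_DS = 0.11 V < V_ov = 0.46 V, the device is in the triode region.
I_D = k_n [V_ov · V_DS − ½ V_DS²] = 5.4 × [0.46 × 0.11 − 0.5 × 0.11²] = 0.241 mA.

Triode; I_D = 0.241 mA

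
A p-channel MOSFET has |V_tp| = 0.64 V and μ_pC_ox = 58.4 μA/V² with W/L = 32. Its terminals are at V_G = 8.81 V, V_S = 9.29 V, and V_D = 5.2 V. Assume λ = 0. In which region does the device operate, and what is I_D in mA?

Cutoff; I_D = 0 mA

V_SG = V_S − V_G = 9.29 − 8.81 = 0.48 V; V_SD = V_S − V_D = 9.29 − 5.2 = 4.09 V.
V_SG = 0.48 V < |V_tp| = 0.64 V, so the transistor is in cutoff.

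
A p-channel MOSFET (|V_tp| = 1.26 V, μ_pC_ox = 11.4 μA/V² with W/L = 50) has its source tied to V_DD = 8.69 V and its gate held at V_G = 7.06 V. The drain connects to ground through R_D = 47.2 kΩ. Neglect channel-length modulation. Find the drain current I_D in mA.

I_D = 0.0390 mA

V_SG = V_DD − V_G = 8.69 − 7.06 = 1.63 V, so V_ov = 1.63 − 1.26 = 0.37 V.
k_p = μ_pC_ox · (W/L) = 0.57 mA/V².
Assume saturation: I_D = ½ k_p V_ov² = 0.5 × 0.57 × 0.37² = 0.039 mA, giving V_SD = V_DD − I_D R_D = 8.69 − 0.039 × 47.2 = 6.85 V.
V_SD = 6.85 V ≥ V_ov = 0.37 V, confirming saturation.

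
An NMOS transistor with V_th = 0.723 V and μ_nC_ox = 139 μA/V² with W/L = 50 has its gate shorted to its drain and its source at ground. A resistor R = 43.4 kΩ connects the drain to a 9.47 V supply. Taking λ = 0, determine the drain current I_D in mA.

I_D = 0.196 mA

With gate tied to drain, V_GS = V_DS ≥ V_GS − V_th, so the device is in saturation.
k_n = μ_nC_ox · (W/L) = 6.95 mA/V².
KCL at the drain: ½ k_n (V_GS − V_th)² = (V_DD − V_GS)/R.
Let x = V_GS − 0.723. Then 151 x² + x − 8.747 = 0, giving x = 0.238 V (positive root), so V_GS = 0.961 V.
I_D = (V_DD − V_GS)/R = (9.47 − 0.961) / 43.4 = 0.196 mA.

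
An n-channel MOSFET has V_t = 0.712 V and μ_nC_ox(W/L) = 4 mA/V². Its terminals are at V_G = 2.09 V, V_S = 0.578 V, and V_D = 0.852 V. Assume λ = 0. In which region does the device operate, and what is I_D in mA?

Triode; I_D = 0.727 mA

V_GS = V_G − V_S = 2.09 − 0.578 = 1.51 V; V_DS = V_D − V_S = 0.852 − 0.578 = 0.274 V.
V_ov = V_GS − V_t = 1.51 − 0.712 = 0.8 V.
Since V_DS = 0.274 V < V_ov = 0.8 V, the device is in the triode region.
I_D = k_n [V_ov · V_DS − ½ V_DS²] = 4 × [0.8 × 0.274 − 0.5 × 0.274²] = 0.727 mA.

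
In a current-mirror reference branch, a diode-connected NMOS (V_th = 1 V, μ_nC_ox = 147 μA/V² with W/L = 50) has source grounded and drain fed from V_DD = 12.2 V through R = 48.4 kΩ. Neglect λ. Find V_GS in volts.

V_GS = 1.25 V

With gate tied to drain, V_GS = V_DS ≥ V_GS − V_th, so the device is in saturation.
k_n = μ_nC_ox · (W/L) = 7.35 mA/V².
KCL at the drain: ½ k_n (V_GS − V_th)² = (V_DD − V_GS)/R.
Let x = V_GS − 1. Then 178 x² + x − 11.2 = 0, giving x = 0.248 V (positive root), so V_GS = 1.25 V.
I_D = (V_DD − V_GS)/R = (12.2 − 1.25) / 48.4 = 0.226 mA.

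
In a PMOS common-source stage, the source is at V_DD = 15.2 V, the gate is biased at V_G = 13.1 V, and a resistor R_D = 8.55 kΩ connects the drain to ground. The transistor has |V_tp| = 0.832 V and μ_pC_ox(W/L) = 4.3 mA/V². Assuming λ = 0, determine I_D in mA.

I_D = 1.73 mA

V_SG = V_DD − V_G = 15.2 − 13.1 = 2.1 V, so V_ov = 2.1 − 0.832 = 1.27 V.
Assume saturation: I_D = ½ k_p V_ov² = 0.5 × 4.3 × 1.27² = 3.46 mA, giving V_SD = V_DD − I_D R_D = 15.2 − 3.46 × 8.55 = -14.4 V.
But -14.4 V < V_ov = 1.27 V, so the device is actually in triode.
In triode I_D = k_p[V_ov V_SD − ½ V_SD²] and I_D = (V_DD − V_SD)/R_D. Equating: 18.4 V_SD² − 47.62 V_SD + 15.2 = 0, giving V_SD = 0.373 V (the root below V_ov).
I_D = (15.2 − 0.373) / 8.55 = 1.73 mA.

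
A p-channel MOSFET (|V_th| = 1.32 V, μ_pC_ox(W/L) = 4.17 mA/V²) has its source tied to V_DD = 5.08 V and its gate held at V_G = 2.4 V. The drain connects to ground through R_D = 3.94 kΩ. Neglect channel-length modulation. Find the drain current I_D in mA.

I_D = 1.23 mA

V_SG = V_DD − V_G = 5.08 − 2.4 = 2.68 V, so V_ov = 2.68 − 1.32 = 1.36 V.
Assume saturation: I_D = ½ k_p V_ov² = 0.5 × 4.17 × 1.36² = 3.86 mA, giving V_SD = V_DD − I_D R_D = 5.08 − 3.86 × 3.94 = -10.1 V.
But -10.1 V < V_ov = 1.36 V, so the device is actually in triode.
In triode I_D = k_p[V_ov V_SD − ½ V_SD²] and I_D = (V_DD − V_SD)/R_D. Equating: 8.21 V_SD² − 23.34 V_SD + 5.08 = 0, giving V_SD = 0.237 V (the root below V_ov).
I_D = (5.08 − 0.237) / 3.94 = 1.23 mA.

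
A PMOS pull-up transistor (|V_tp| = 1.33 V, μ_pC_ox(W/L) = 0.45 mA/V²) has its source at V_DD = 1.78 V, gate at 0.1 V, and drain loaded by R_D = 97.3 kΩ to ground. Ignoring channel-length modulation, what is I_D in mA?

V_SG = V_DD − V_G = 1.78 − 0.1 = 1.68 V, so V_ov = 1.68 − 1.33 = 0.35 V.
Assume saturation: I_D = ½ k_p V_ov² = 0.5 × 0.45 × 0.35² = 0.0276 mA, giving V_SD = V_DD − I_D R_D = 1.78 − 0.0276 × 97.3 = -0.902 V.
But -0.902 V < V_ov = 0.35 V, so the device is actually in triode.
In triode I_D = k_p[V_ov V_SD − ½ V_SD²] and I_D = (V_DD − V_SD)/R_D. Equating: 21.9 V_SD² − 16.32 V_SD + 1.78 = 0, giving V_SD = 0.133 V (the root below V_ov).
I_D = (1.78 − 0.133) / 97.3 = 0.0169 mA.

I_D = 0.0169 mA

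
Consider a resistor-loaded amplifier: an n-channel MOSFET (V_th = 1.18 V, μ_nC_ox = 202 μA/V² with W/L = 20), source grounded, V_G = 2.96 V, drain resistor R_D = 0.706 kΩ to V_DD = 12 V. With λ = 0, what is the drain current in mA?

I_D = 6.40 mA

V_GS = V_G = 2.96 V, so V_ov = 2.96 − 1.18 = 1.78 V.
k_n = μ_nC_ox · (W/L) = 4.04 mA/V².
Assume saturation: I_D = ½ k_n V_ov² = 0.5 × 4.04 × 1.78² = 6.4 mA, giving V_DS = V_DD − I_D R_D = 12 − 6.4 × 0.706 = 7.48 V.
V_DS = 7.48 V ≥ V_ov = 1.78 V, confirming saturation.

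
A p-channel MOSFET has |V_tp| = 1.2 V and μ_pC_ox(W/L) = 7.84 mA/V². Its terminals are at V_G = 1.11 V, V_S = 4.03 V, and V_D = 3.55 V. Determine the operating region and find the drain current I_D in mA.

V_SG = V_S − V_G = 4.03 − 1.11 = 2.92 V; V_SD = V_S − V_D = 4.03 − 3.55 = 0.48 V.
V_ov = V_SG − |V_tp| = 2.92 − 1.2 = 1.72 V.
Since V_SD = 0.48 V < V_ov = 1.72 V, the device is in the triode region.
I_D = k_p [V_ov · V_SD − ½ V_SD²] = 7.84 × [1.72 × 0.48 − 0.5 × 0.48²] = 5.57 mA.

Triode; I_D = 5.57 mA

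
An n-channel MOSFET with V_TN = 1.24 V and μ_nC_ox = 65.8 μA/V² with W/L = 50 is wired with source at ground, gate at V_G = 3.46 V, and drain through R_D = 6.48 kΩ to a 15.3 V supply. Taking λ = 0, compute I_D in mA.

V_GS = V_G = 3.46 V, so V_ov = 3.46 − 1.24 = 2.22 V.
k_n = μ_nC_ox · (W/L) = 3.29 mA/V².
Assume saturation: I_D = ½ k_n V_ov² = 0.5 × 3.29 × 2.22² = 8.11 mA, giving V_DS = V_DD − I_D R_D = 15.3 − 8.11 × 6.48 = -37.2 V.
But -37.2 V < V_ov = 2.22 V, so the device is actually in triode.
In triode I_D = k_n[V_ov V_DS − ½ V_DS²] and I_D = (V_DD − V_DS)/R_D. Equating: 10.7 V_DS² − 48.33 V_DS + 15.3 = 0, giving V_DS = 0.342 V (the root below V_ov).
I_D = (15.3 − 0.342) / 6.48 = 2.31 mA.

I_D = 2.31 mA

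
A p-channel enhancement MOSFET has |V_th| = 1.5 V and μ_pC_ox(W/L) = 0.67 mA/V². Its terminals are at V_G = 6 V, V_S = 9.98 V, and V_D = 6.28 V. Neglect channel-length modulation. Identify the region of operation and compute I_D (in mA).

V_SG = V_S − V_G = 9.98 − 6 = 3.98 V; V_SD = V_S − V_D = 9.98 − 6.28 = 3.7 V.
V_ov = V_SG − |V_th| = 3.98 − 1.5 = 2.48 V.
Since V_SD = 3.7 V ≥ V_ov = 2.48 V, the device is in saturation.
I_D = ½ k_p V_ov² = 0.5 × 0.67 × 2.48² = 2.06 mA.

Saturation; I_D = 2.06 mA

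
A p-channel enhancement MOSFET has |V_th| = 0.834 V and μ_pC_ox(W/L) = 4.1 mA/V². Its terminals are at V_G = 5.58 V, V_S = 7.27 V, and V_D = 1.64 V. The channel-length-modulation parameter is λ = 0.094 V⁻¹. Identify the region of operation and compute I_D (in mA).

V_SG = V_S − V_G = 7.27 − 5.58 = 1.69 V; V_SD = V_S − V_D = 7.27 − 1.64 = 5.63 V.
V_ov = V_SG − |V_th| = 1.69 − 0.834 = 0.856 V.
Since V_SD = 5.63 V ≥ V_ov = 0.856 V, the device is in saturation.
I_D = ½ k_p V_ov² (1 + λ V_SD) = 0.5 × 4.1 × 0.856² × (1 + 0.094 × 5.63) = 2.3 mA.

Saturation; I_D = 2.30 mA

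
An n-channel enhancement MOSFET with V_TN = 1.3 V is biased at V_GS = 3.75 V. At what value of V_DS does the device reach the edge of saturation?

The boundary between triode and saturation is V_DS = V_GS − V_TN = V_ov.
V_ov = 3.75 − 1.3 = 2.45 V.

V_DS,sat = 2.45 V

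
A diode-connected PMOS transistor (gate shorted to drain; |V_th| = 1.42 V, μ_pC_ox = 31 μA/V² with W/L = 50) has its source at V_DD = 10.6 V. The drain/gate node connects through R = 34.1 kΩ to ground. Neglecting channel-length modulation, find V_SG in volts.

With gate tied to drain, V_SG = V_SD ≥ V_SG − |V_th|, so the device is in saturation.
k_p = μ_pC_ox · (W/L) = 1.55 mA/V².
KCL at the drain: ½ k_p (V_SG − |V_th|)² = (V_DD − V_SG)/R.
Let x = V_SG − 1.42. Then 26.4 x² + x − 9.18 = 0, giving x = 0.571 V (positive root), so V_SG = 1.99 V.
I_D = (V_DD − V_SG)/R = (10.6 − 1.99) / 34.1 = 0.252 mA.

V_SG = 1.99 V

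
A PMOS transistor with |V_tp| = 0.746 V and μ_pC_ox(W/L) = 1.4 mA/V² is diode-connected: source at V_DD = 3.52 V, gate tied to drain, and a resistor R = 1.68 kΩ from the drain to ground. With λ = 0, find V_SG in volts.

With gate tied to drain, V_SG = V_SD ≥ V_SG − |V_tp|, so the device is in saturation.
KCL at the drain: ½ k_p (V_SG − |V_tp|)² = (V_DD − V_SG)/R.
Let x = V_SG − 0.746. Then 1.18 x² + x − 2.774 = 0, giving x = 1.17 V (positive root), so V_SG = 1.91 V.
I_D = (V_DD − V_SG)/R = (3.52 − 1.91) / 1.68 = 0.956 mA.

V_SG = 1.91 V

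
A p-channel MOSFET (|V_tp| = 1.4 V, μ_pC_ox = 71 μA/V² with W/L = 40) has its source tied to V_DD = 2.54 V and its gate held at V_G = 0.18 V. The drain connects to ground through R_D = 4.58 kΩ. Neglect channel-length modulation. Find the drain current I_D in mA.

V_SG = V_DD − V_G = 2.54 − 0.18 = 2.36 V, so V_ov = 2.36 − 1.4 = 0.96 V.
k_p = μ_pC_ox · (W/L) = 2.84 mA/V².
Assume saturation: I_D = ½ k_p V_ov² = 0.5 × 2.84 × 0.96² = 1.31 mA, giving V_SD = V_DD − I_D R_D = 2.54 − 1.31 × 4.58 = -3.45 V.
But -3.45 V < V_ov = 0.96 V, so the device is actually in triode.
In triode I_D = k_p[V_ov V_SD − ½ V_SD²] and I_D = (V_DD − V_SD)/R_D. Equating: 6.5 V_SD² − 13.49 V_SD + 2.54 = 0, giving V_SD = 0.209 V (the root below V_ov).
I_D = (2.54 − 0.209) / 4.58 = 0.509 mA.

I_D = 0.509 mA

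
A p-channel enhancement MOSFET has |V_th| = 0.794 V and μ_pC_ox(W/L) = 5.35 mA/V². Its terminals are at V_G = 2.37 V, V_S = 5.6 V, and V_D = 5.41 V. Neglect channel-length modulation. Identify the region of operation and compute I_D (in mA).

V_SG = V_S − V_G = 5.6 − 2.37 = 3.23 V; V_SD = V_S − V_D = 5.6 − 5.41 = 0.19 V.
V_ov = V_SG − |V_th| = 3.23 − 0.794 = 2.44 V.
Since V_SD = 0.19 V < V_ov = 2.44 V, the device is in the triode region.
I_D = k_p [V_ov · V_SD − ½ V_SD²] = 5.35 × [2.44 × 0.19 − 0.5 × 0.19²] = 2.38 mA.

Triode; I_D = 2.38 mA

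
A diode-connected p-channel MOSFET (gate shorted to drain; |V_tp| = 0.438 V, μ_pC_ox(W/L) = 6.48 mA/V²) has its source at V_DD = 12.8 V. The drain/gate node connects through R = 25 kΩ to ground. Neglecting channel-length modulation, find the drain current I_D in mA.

I_D = 0.479 mA

With gate tied to drain, V_SG = V_SD ≥ V_SG − |V_tp|, so the device is in saturation.
KCL at the drain: ½ k_p (V_SG − |V_tp|)² = (V_DD − V_SG)/R.
Let x = V_SG − 0.438. Then 81 x² + x − 12.36 = 0, giving x = 0.385 V (positive root), so V_SG = 0.823 V.
I_D = (V_DD − V_SG)/R = (12.8 − 0.823) / 25 = 0.479 mA.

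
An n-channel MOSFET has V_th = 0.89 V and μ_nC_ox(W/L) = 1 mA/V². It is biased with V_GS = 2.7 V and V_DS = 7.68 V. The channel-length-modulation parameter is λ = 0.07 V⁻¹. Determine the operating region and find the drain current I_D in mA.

V_ov = V_GS − V_th = 2.7 − 0.89 = 1.81 V.
Since V_DS = 7.68 V ≥ V_ov = 1.81 V, the device is in saturation.
I_D = ½ k_n V_ov² (1 + λ V_DS) = 0.5 × 1 × 1.81² × (1 + 0.07 × 7.68) = 2.52 mA.

Saturation; I_D = 2.52 mA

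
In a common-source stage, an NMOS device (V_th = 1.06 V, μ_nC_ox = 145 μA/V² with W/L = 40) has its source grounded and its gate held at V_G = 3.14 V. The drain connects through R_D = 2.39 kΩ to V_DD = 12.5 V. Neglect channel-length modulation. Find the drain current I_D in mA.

V_GS = V_G = 3.14 V, so V_ov = 3.14 − 1.06 = 2.08 V.
k_n = μ_nC_ox · (W/L) = 5.8 mA/V².
Assume saturation: I_D = ½ k_n V_ov² = 0.5 × 5.8 × 2.08² = 12.5 mA, giving V_DS = V_DD − I_D R_D = 12.5 − 12.5 × 2.39 = -17.5 V.
But -17.5 V < V_ov = 2.08 V, so the device is actually in triode.
In triode I_D = k_n[V_ov V_DS − ½ V_DS²] and I_D = (V_DD − V_DS)/R_D. Equating: 6.93 V_DS² − 29.83 V_DS + 12.5 = 0, giving V_DS = 0.47 V (the root below V_ov).
I_D = (12.5 − 0.47) / 2.39 = 5.03 mA.

I_D = 5.03 mA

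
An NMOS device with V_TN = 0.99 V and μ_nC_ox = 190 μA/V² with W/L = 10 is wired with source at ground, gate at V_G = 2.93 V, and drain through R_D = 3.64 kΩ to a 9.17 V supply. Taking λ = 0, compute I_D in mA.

V_GS = V_G = 2.93 V, so V_ov = 2.93 − 0.99 = 1.94 V.
k_n = μ_nC_ox · (W/L) = 1.9 mA/V².
Assume saturation: I_D = ½ k_n V_ov² = 0.5 × 1.9 × 1.94² = 3.58 mA, giving V_DS = V_DD − I_D R_D = 9.17 − 3.58 × 3.64 = -3.84 V.
But -3.84 V < V_ov = 1.94 V, so the device is actually in triode.
In triode I_D = k_n[V_ov V_DS − ½ V_DS²] and I_D = (V_DD − V_DS)/R_D. Equating: 3.46 V_DS² − 14.42 V_DS + 9.17 = 0, giving V_DS = 0.783 V (the root below V_ov).
I_D = (9.17 − 0.783) / 3.64 = 2.3 mA.

I_D = 2.30 mA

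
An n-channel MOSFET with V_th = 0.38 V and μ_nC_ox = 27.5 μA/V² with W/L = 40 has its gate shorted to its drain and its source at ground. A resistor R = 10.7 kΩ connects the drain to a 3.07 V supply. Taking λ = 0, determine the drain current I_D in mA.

I_D = 0.196 mA

With gate tied to drain, V_GS = V_DS ≥ V_GS − V_th, so the device is in saturation.
k_n = μ_nC_ox · (W/L) = 1.1 mA/V².
KCL at the drain: ½ k_n (V_GS − V_th)² = (V_DD − V_GS)/R.
Let x = V_GS − 0.38. Then 5.88 x² + x − 2.69 = 0, giving x = 0.596 V (positive root), so V_GS = 0.976 V.
I_D = (V_DD − V_GS)/R = (3.07 − 0.976) / 10.7 = 0.196 mA.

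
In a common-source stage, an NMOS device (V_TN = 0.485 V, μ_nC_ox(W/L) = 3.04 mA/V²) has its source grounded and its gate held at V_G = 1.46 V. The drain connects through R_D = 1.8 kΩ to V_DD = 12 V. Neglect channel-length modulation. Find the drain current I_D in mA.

V_GS = V_G = 1.46 V, so V_ov = 1.46 − 0.485 = 0.975 V.
Assume saturation: I_D = ½ k_n V_ov² = 0.5 × 3.04 × 0.975² = 1.44 mA, giving V_DS = V_DD − I_D R_D = 12 − 1.44 × 1.8 = 9.4 V.
V_DS = 9.4 V ≥ V_ov = 0.975 V, confirming saturation.

I_D = 1.44 mA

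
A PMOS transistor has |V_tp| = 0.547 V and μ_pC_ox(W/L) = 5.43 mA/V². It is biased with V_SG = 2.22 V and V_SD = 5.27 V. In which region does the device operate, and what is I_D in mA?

V_ov = V_SG − |V_tp| = 2.22 − 0.547 = 1.67 V.
Since V_SD = 5.27 V ≥ V_ov = 1.67 V, the device is in saturation.
I_D = ½ k_p V_ov² = 0.5 × 5.43 × 1.67² = 7.6 mA.

Saturation; I_D = 7.60 mA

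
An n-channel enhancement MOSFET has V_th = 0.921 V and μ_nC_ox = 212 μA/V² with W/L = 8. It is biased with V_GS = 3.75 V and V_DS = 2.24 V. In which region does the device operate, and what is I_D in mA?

Triode; I_D = 6.49 mA

k_n = μ_nC_ox · (W/L) = 1.696 mA/V².
V_ov = V_GS − V_th = 3.75 − 0.921 = 2.83 V.
Since V_DS = 2.24 V < V_ov = 2.83 V, the device is in the triode region.
I_D = k_n [V_ov · V_DS − ½ V_DS²] = 1.696 × [2.83 × 2.24 − 0.5 × 2.24²] = 6.49 mA.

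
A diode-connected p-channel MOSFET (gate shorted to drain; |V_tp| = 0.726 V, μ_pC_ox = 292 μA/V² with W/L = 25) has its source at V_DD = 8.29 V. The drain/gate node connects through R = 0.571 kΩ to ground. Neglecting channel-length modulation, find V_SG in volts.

With gate tied to drain, V_SG = V_SD ≥ V_SG − |V_tp|, so the device is in saturation.
k_p = μ_pC_ox · (W/L) = 7.3 mA/V².
KCL at the drain: ½ k_p (V_SG − |V_tp|)² = (V_DD − V_SG)/R.
Let x = V_SG − 0.726. Then 2.08 x² + x − 7.564 = 0, giving x = 1.68 V (positive root), so V_SG = 2.41 V.
I_D = (V_DD − V_SG)/R = (8.29 − 2.41) / 0.571 = 10.3 mA.

V_SG = 2.41 V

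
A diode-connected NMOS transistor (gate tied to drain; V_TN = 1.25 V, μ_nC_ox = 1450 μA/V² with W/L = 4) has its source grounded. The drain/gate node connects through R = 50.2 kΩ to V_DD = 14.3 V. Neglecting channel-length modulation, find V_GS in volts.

V_GS = 1.55 V

With gate tied to drain, V_GS = V_DS ≥ V_GS − V_TN, so the device is in saturation.
k_n = μ_nC_ox · (W/L) = 5.8 mA/V².
KCL at the drain: ½ k_n (V_GS − V_TN)² = (V_DD − V_GS)/R.
Let x = V_GS − 1.25. Then 146 x² + x − 13.05 = 0, giving x = 0.296 V (positive root), so V_GS = 1.55 V.
I_D = (V_DD − V_GS)/R = (14.3 − 1.55) / 50.2 = 0.254 mA.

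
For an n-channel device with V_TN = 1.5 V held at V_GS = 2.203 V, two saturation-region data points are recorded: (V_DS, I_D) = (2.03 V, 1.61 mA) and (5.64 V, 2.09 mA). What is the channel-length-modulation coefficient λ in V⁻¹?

λ = 0.0992 V⁻¹

With V_GS fixed, I_D ∝ (1 + λ V_DS) in saturation, so I_D2/I_D1 = (1 + λ V_DS2)/(1 + λ V_DS1).
2.09/1.61 = 1.298 = (1 + 5.64 λ)/(1 + 2.03 λ).
Solving: λ (I_D1 V_DS2 − I_D2 V_DS1) = I_D2 − I_D1, so λ = (2.09 − 1.61) / (1.61 × 5.64 − 2.09 × 2.03) = 0.48 / 4.84 = 0.0992 V⁻¹.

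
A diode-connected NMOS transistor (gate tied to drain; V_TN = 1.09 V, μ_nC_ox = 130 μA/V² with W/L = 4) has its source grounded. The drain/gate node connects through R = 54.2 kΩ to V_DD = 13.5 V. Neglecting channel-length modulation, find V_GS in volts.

With gate tied to drain, V_GS = V_DS ≥ V_GS − V_TN, so the device is in saturation.
k_n = μ_nC_ox · (W/L) = 0.52 mA/V².
KCL at the drain: ½ k_n (V_GS − V_TN)² = (V_DD − V_GS)/R.
Let x = V_GS − 1.09. Then 14.1 x² + x − 12.41 = 0, giving x = 0.904 V (positive root), so V_GS = 1.99 V.
I_D = (V_DD − V_GS)/R = (13.5 − 1.99) / 54.2 = 0.212 mA.

V_GS = 1.99 V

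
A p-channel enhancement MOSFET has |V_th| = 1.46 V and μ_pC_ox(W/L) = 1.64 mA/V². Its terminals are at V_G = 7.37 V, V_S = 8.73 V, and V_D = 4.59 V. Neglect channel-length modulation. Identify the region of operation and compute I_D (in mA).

Cutoff; I_D = 0 mA

V_SG = V_S − V_G = 8.73 − 7.37 = 1.36 V; V_SD = V_S − V_D = 8.73 − 4.59 = 4.14 V.
V_SG = 1.36 V < |V_th| = 1.46 V, so the transistor is in cutoff.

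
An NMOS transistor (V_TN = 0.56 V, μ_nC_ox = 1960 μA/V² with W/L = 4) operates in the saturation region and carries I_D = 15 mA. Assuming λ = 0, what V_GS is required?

V_GS = 2.52 V

k_n = μ_nC_ox · (W/L) = 7.84 mA/V².
In saturation I_D = ½ k_n (V_GS − V_TN)², so V_GS − V_TN = √(2 I_D / k_n) = √(2 × 15 / 7.84) = 1.96 V.
V_GS = 0.56 + 1.96 = 2.52 V.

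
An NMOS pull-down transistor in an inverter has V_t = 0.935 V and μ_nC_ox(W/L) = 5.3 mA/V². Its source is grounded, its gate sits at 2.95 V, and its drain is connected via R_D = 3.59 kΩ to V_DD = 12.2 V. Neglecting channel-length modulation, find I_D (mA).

I_D = 3.30 mA

V_GS = V_G = 2.95 V, so V_ov = 2.95 − 0.935 = 2.02 V.
Assume saturation: I_D = ½ k_n V_ov² = 0.5 × 5.3 × 2.02² = 10.8 mA, giving V_DS = V_DD − I_D R_D = 12.2 − 10.8 × 3.59 = -26.4 V.
But -26.4 V < V_ov = 2.02 V, so the device is actually in triode.
In triode I_D = k_n[V_ov V_DS − ½ V_DS²] and I_D = (V_DD − V_DS)/R_D. Equating: 9.51 V_DS² − 39.34 V_DS + 12.2 = 0, giving V_DS = 0.338 V (the root below V_ov).
I_D = (12.2 − 0.338) / 3.59 = 3.3 mA.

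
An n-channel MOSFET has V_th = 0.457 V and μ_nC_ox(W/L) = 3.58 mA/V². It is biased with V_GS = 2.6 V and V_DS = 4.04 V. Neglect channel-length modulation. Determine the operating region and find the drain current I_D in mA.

V_ov = V_GS − V_th = 2.6 − 0.457 = 2.14 V.
Since V_DS = 4.04 V ≥ V_ov = 2.14 V, the device is in saturation.
I_D = ½ k_n V_ov² = 0.5 × 3.58 × 2.14² = 8.22 mA.

Saturation; I_D = 8.22 mA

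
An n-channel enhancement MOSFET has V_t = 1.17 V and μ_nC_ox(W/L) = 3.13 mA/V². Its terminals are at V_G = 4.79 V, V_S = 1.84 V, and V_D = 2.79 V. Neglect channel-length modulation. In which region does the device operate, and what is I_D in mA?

Triode; I_D = 3.88 mA

V_GS = V_G − V_S = 4.79 − 1.84 = 2.95 V; V_DS = V_D − V_S = 2.79 − 1.84 = 0.95 V.
V_ov = V_GS − V_t = 2.95 − 1.17 = 1.78 V.
Since V_DS = 0.95 V < V_ov = 1.78 V, the device is in the triode region.
I_D = k_n [V_ov · V_DS − ½ V_DS²] = 3.13 × [1.78 × 0.95 − 0.5 × 0.95²] = 3.88 mA.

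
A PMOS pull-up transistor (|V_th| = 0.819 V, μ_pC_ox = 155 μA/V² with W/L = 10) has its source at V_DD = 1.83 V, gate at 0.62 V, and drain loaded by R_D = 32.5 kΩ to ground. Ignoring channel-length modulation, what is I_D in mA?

V_SG = V_DD − V_G = 1.83 − 0.62 = 1.21 V, so V_ov = 1.21 − 0.819 = 0.391 V.
k_p = μ_pC_ox · (W/L) = 1.55 mA/V².
Assume saturation: I_D = ½ k_p V_ov² = 0.5 × 1.55 × 0.391² = 0.118 mA, giving V_SD = V_DD − I_D R_D = 1.83 − 0.118 × 32.5 = -2.02 V.
But -2.02 V < V_ov = 0.391 V, so the device is actually in triode.
In triode I_D = k_p[V_ov V_SD − ½ V_SD²] and I_D = (V_DD − V_SD)/R_D. Equating: 25.2 V_SD² − 20.7 V_SD + 1.83 = 0, giving V_SD = 0.101 V (the root below V_ov).
I_D = (1.83 − 0.101) / 32.5 = 0.0532 mA.

I_D = 0.0532 mA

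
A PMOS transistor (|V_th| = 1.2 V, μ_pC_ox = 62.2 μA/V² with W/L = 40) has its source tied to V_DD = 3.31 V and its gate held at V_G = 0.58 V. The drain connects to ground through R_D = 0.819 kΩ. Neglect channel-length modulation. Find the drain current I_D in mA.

I_D = 2.69 mA

V_SG = V_DD − V_G = 3.31 − 0.58 = 2.73 V, so V_ov = 2.73 − 1.2 = 1.53 V.
k_p = μ_pC_ox · (W/L) = 2.488 mA/V².
Assume saturation: I_D = ½ k_p V_ov² = 0.5 × 2.488 × 1.53² = 2.91 mA, giving V_SD = V_DD − I_D R_D = 3.31 − 2.91 × 0.819 = 0.925 V.
But 0.925 V < V_ov = 1.53 V, so the device is actually in triode.
In triode I_D = k_p[V_ov V_SD − ½ V_SD²] and I_D = (V_DD − V_SD)/R_D. Equating: 1.02 V_SD² − 4.118 V_SD + 3.31 = 0, giving V_SD = 1.11 V (the root below V_ov).
I_D = (3.31 − 1.11) / 0.819 = 2.69 mA.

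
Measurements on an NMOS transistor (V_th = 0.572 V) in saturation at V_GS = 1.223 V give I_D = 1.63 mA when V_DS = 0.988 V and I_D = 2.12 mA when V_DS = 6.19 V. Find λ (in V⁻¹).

λ = 0.0613 V⁻¹

With V_GS fixed, I_D ∝ (1 + λ V_DS) in saturation, so I_D2/I_D1 = (1 + λ V_DS2)/(1 + λ V_DS1).
2.12/1.63 = 1.301 = (1 + 6.19 λ)/(1 + 0.988 λ).
Solving: λ (I_D1 V_DS2 − I_D2 V_DS1) = I_D2 − I_D1, so λ = (2.12 − 1.63) / (1.63 × 6.19 − 2.12 × 0.988) = 0.49 / 8 = 0.0613 V⁻¹.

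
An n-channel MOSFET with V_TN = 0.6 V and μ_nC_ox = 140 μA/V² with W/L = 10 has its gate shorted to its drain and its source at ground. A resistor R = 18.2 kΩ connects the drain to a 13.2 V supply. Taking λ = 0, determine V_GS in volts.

With gate tied to drain, V_GS = V_DS ≥ V_GS − V_TN, so the device is in saturation.
k_n = μ_nC_ox · (W/L) = 1.4 mA/V².
KCL at the drain: ½ k_n (V_GS − V_TN)² = (V_DD − V_GS)/R.
Let x = V_GS − 0.6. Then 12.7 x² + x − 12.6 = 0, giving x = 0.956 V (positive root), so V_GS = 1.56 V.
I_D = (V_DD − V_GS)/R = (13.2 − 1.56) / 18.2 = 0.64 mA.

V_GS = 1.56 V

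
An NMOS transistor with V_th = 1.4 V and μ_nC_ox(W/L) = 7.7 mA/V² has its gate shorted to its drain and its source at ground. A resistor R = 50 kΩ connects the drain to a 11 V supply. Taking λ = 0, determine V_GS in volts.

V_GS = 1.62 V

With gate tied to drain, V_GS = V_DS ≥ V_GS − V_th, so the device is in saturation.
KCL at the drain: ½ k_n (V_GS − V_th)² = (V_DD − V_GS)/R.
Let x = V_GS − 1.4. Then 192 x² + x − 9.6 = 0, giving x = 0.221 V (positive root), so V_GS = 1.62 V.
I_D = (V_DD − V_GS)/R = (11 − 1.62) / 50 = 0.188 mA.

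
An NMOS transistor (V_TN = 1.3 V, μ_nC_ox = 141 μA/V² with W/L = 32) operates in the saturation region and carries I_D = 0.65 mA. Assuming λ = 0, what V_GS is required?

V_GS = 1.84 V

k_n = μ_nC_ox · (W/L) = 4.512 mA/V².
In saturation I_D = ½ k_n (V_GS − V_TN)², so V_GS − V_TN = √(2 I_D / k_n) = √(2 × 0.65 / 4.512) = 0.537 V.
V_GS = 1.3 + 0.537 = 1.84 V.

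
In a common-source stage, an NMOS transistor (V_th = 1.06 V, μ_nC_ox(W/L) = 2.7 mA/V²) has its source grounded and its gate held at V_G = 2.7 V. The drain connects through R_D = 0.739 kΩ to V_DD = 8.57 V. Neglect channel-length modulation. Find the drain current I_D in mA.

V_GS = V_G = 2.7 V, so V_ov = 2.7 − 1.06 = 1.64 V.
Assume saturation: I_D = ½ k_n V_ov² = 0.5 × 2.7 × 1.64² = 3.63 mA, giving V_DS = V_DD − I_D R_D = 8.57 − 3.63 × 0.739 = 5.89 V.
V_DS = 5.89 V ≥ V_ov = 1.64 V, confirming saturation.

I_D = 3.63 mA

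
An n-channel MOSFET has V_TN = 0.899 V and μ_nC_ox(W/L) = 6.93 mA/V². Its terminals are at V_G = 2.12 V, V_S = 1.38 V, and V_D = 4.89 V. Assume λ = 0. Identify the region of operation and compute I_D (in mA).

V_GS = V_G − V_S = 2.12 − 1.38 = 0.74 V; V_DS = V_D − V_S = 4.89 − 1.38 = 3.51 V.
V_GS = 0.74 V < V_TN = 0.899 V, so the transistor is in cutoff.

Cutoff; I_D = 0 mA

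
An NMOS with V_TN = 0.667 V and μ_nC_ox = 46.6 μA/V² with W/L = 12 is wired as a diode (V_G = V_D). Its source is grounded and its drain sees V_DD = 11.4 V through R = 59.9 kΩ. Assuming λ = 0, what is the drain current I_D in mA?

I_D = 0.166 mA

With gate tied to drain, V_GS = V_DS ≥ V_GS − V_TN, so the device is in saturation.
k_n = μ_nC_ox · (W/L) = 0.5592 mA/V².
KCL at the drain: ½ k_n (V_GS − V_TN)² = (V_DD − V_GS)/R.
Let x = V_GS − 0.667. Then 16.7 x² + x − 10.73 = 0, giving x = 0.771 V (positive root), so V_GS = 1.44 V.
I_D = (V_DD − V_GS)/R = (11.4 − 1.44) / 59.9 = 0.166 mA.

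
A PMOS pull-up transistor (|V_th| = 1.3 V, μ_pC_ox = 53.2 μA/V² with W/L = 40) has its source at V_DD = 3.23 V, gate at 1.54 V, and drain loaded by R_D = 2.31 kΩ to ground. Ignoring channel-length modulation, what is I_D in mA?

V_SG = V_DD − V_G = 3.23 − 1.54 = 1.69 V, so V_ov = 1.69 − 1.3 = 0.39 V.
k_p = μ_pC_ox · (W/L) = 2.128 mA/V².
Assume saturation: I_D = ½ k_p V_ov² = 0.5 × 2.128 × 0.39² = 0.162 mA, giving V_SD = V_DD − I_D R_D = 3.23 − 0.162 × 2.31 = 2.86 V.
V_SD = 2.86 V ≥ V_ov = 0.39 V, confirming saturation.

I_D = 0.162 mA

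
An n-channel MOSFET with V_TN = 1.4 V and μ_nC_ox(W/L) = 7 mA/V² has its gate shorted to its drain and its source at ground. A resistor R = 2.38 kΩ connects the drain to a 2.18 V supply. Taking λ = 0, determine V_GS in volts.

With gate tied to drain, V_GS = V_DS ≥ V_GS − V_TN, so the device is in saturation.
KCL at the drain: ½ k_n (V_GS − V_TN)² = (V_DD − V_GS)/R.
Let x = V_GS − 1.4. Then 8.33 x² + x − 0.78 = 0, giving x = 0.252 V (positive root), so V_GS = 1.65 V.
I_D = (V_DD − V_GS)/R = (2.18 − 1.65) / 2.38 = 0.222 mA.

V_GS = 1.65 V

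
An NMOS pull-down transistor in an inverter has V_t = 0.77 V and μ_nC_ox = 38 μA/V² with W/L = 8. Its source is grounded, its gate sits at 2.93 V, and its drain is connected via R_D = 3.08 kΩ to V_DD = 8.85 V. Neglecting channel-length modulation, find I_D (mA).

V_GS = V_G = 2.93 V, so V_ov = 2.93 − 0.77 = 2.16 V.
k_n = μ_nC_ox · (W/L) = 0.304 mA/V².
Assume saturation: I_D = ½ k_n V_ov² = 0.5 × 0.304 × 2.16² = 0.709 mA, giving V_DS = V_DD − I_D R_D = 8.85 − 0.709 × 3.08 = 6.67 V.
V_DS = 6.67 V ≥ V_ov = 2.16 V, confirming saturation.

I_D = 0.709 mA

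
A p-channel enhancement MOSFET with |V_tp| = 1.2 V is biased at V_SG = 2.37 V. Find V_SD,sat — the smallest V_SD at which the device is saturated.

V_SD,sat = 1.17 V

The boundary between triode and saturation is V_SD = V_SG − |V_tp| = V_ov.
V_ov = 2.37 − 1.2 = 1.17 V.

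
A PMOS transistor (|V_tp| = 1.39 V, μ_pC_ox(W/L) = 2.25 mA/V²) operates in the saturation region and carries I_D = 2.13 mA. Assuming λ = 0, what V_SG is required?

In saturation I_D = ½ k_p (V_SG − |V_tp|)², so V_SG − |V_tp| = √(2 I_D / k_p) = √(2 × 2.13 / 2.25) = 1.38 V.
V_SG = 1.39 + 1.38 = 2.77 V.

V_SG = 2.77 V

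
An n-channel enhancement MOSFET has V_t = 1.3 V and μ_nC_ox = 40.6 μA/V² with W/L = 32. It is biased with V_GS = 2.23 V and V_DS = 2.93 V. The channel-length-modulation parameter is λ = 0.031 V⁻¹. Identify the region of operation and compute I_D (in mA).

k_n = μ_nC_ox · (W/L) = 1.299 mA/V².
V_ov = V_GS − V_t = 2.23 − 1.3 = 0.93 V.
Since V_DS = 2.93 V ≥ V_ov = 0.93 V, the device is in saturation.
I_D = ½ k_n V_ov² (1 + λ V_DS) = 0.5 × 1.299 × 0.93² × (1 + 0.031 × 2.93) = 0.613 mA.

Saturation; I_D = 0.613 mA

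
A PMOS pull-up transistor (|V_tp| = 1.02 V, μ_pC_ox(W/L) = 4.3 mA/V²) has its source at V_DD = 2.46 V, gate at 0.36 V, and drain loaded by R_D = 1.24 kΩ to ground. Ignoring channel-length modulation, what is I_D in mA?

I_D = 1.63 mA

V_SG = V_DD − V_G = 2.46 − 0.36 = 2.1 V, so V_ov = 2.1 − 1.02 = 1.08 V.
Assume saturation: I_D = ½ k_p V_ov² = 0.5 × 4.3 × 1.08² = 2.51 mA, giving V_SD = V_DD − I_D R_D = 2.46 − 2.51 × 1.24 = -0.65 V.
But -0.65 V < V_ov = 1.08 V, so the device is actually in triode.
In triode I_D = k_p[V_ov V_SD − ½ V_SD²] and I_D = (V_DD − V_SD)/R_D. Equating: 2.67 V_SD² − 6.759 V_SD + 2.46 = 0, giving V_SD = 0.441 V (the root below V_ov).
I_D = (2.46 − 0.441) / 1.24 = 1.63 mA.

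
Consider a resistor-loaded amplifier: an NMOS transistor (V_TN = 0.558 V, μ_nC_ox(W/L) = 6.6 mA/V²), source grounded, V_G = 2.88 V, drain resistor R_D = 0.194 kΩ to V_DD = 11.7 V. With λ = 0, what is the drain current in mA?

V_GS = V_G = 2.88 V, so V_ov = 2.88 − 0.558 = 2.32 V.
Assume saturation: I_D = ½ k_n V_ov² = 0.5 × 6.6 × 2.32² = 17.8 mA, giving V_DS = V_DD − I_D R_D = 11.7 − 17.8 × 0.194 = 8.25 V.
V_DS = 8.25 V ≥ V_ov = 2.32 V, confirming saturation.

I_D = 17.8 mA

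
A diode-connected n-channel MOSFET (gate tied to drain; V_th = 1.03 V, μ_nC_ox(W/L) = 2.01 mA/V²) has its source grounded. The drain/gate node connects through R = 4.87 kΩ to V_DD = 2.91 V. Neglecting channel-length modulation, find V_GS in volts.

V_GS = 1.56 V

With gate tied to drain, V_GS = V_DS ≥ V_GS − V_th, so the device is in saturation.
KCL at the drain: ½ k_n (V_GS − V_th)² = (V_DD − V_GS)/R.
Let x = V_GS − 1.03. Then 4.89 x² + x − 1.88 = 0, giving x = 0.526 V (positive root), so V_GS = 1.56 V.
I_D = (V_DD − V_GS)/R = (2.91 − 1.56) / 4.87 = 0.278 mA.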